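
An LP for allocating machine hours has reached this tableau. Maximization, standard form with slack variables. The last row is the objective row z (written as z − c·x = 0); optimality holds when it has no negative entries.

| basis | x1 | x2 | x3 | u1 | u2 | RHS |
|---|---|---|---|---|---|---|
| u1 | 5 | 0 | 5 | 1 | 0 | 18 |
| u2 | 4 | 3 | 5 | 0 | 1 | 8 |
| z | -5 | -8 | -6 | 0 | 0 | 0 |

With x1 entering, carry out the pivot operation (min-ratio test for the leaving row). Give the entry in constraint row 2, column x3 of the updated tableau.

Ratio test on column x1 — row 1: 18/5 = 18/5; row 2: 8/4 = 2. Minimum is 2 at row 2 (u2 leaves); pivot element 4.
Divide row 2 by 4; eliminate column x1 from the other rows.
In the new row 2, the x3 entry is the old entry divided by the pivot: 5/4 = 5/4.

5/4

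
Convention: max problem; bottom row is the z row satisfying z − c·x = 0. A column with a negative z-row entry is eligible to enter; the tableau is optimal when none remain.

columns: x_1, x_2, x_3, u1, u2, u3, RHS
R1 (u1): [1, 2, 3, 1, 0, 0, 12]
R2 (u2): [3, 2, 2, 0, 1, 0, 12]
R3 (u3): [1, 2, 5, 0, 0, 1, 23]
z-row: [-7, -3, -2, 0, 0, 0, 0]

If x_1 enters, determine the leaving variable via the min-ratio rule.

u2

Column x_1 entries and ratios — u1: 12/1 = 12; u2: 12/3 = 4; u3: 23/1 = 23.
Smallest ratio is 4 in the row of u2, so u2 leaves.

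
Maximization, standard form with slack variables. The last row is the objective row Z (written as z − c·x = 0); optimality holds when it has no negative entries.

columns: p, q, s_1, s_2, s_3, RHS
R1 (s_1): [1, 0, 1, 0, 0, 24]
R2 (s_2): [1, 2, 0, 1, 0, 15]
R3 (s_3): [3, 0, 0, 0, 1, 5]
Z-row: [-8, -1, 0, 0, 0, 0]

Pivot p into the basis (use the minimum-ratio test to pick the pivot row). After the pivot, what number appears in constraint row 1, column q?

0

Ratio test on column p — row 1: 24/1 = 24; row 2: 15/1 = 15; row 3: 5/3 = 5/3. Minimum is 5/3 at row 3 (s_3 leaves); pivot element 3.
Divide row 3 by 3; eliminate column p from the other rows.
Row 1 update in column q: 0 − 1·0 = 0.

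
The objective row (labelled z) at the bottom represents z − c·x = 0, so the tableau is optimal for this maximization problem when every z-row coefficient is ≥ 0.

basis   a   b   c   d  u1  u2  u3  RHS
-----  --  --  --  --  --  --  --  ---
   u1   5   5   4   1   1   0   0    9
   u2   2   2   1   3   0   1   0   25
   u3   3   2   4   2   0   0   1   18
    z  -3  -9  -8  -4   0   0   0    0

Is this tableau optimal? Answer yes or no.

The z-row has a negative entry -9 in column b, so it is not optimal.

no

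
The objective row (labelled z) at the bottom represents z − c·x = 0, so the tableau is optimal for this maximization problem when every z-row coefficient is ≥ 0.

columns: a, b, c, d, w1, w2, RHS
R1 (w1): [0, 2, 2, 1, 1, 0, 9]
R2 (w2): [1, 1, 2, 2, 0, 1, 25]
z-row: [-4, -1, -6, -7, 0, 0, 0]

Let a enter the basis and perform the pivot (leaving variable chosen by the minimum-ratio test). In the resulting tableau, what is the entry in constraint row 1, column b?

Ratio test on column a — row 1: entry 0 ≤ 0; row 2: 25/1 = 25. Minimum is 25 at row 2 (w2 leaves); pivot element 1.
Divide row 2 by 1; eliminate column a from the other rows.
Row 1 update in column b: 2 − 0·1 = 2.

2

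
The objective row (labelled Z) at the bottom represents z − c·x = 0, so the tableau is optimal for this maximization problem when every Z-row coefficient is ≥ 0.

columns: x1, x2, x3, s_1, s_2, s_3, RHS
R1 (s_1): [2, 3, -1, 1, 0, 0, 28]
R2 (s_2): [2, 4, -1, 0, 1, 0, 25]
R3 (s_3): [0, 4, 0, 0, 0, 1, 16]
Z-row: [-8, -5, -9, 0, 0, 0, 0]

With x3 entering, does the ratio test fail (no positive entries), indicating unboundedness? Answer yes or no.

yes

Every constraint-row entry in column x3 is ≤ 0, so increasing x3 is unbounded.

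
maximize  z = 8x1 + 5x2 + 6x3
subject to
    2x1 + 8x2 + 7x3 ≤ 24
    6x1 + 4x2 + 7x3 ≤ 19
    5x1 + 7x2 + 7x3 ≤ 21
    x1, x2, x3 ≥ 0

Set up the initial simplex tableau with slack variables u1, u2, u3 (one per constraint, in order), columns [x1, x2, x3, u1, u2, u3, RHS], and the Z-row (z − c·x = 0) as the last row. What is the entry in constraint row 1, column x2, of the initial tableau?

Constraint 1 has coefficient 8 on x2.

8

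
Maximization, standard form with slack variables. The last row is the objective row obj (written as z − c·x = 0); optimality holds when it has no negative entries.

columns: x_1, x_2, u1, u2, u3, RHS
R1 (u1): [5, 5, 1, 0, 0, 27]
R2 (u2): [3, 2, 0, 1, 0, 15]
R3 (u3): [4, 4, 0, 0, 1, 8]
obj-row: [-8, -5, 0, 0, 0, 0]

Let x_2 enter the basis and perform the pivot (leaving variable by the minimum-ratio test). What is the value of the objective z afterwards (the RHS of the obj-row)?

10

Ratio test on column x_2 — row 1: 27/5 = 27/5; row 2: 15/2 = 15/2; row 3: 8/4 = 2. Minimum is 2 at row 3 (u3 leaves); pivot element 4.
Pivot on row 3; the obj-row RHS becomes 0 − (-5)·2 = 10.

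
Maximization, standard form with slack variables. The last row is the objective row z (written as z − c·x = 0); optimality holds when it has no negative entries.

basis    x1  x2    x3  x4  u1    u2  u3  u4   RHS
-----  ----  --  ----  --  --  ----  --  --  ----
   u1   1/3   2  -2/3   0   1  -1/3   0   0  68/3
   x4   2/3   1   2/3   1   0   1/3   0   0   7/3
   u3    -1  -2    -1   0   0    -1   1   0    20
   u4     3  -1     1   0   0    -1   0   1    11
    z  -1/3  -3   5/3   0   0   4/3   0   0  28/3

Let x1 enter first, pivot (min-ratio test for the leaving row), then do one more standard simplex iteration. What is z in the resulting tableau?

49/3

Ratio test on column x1 — row 1: (68/3)/(1/3) = 68; row 2: (7/3)/(2/3) = 7/2; row 3: entry -1 ≤ 0; row 4: 11/3 = 11/3. Minimum is 7/2 at row 2 (x4 leaves); pivot element 2/3.
Pivot on row 2; the z-row RHS becomes 28/3 − (-1/3)·(7/2) = 21/2.
Next entering variable (most negative z-row entry -5/2): x2.
Ratio test on column x2 — row 1: (43/2)/(3/2) = 43/3; row 2: (7/2)/(3/2) = 7/3; row 3: entry -1/2 ≤ 0; row 4: entry -11/2 ≤ 0. Minimum is 7/3 at row 2 (x1 leaves); pivot element 3/2.
After the second pivot the z-row RHS is 21/2 − (-5/2)·(7/3) = 49/3.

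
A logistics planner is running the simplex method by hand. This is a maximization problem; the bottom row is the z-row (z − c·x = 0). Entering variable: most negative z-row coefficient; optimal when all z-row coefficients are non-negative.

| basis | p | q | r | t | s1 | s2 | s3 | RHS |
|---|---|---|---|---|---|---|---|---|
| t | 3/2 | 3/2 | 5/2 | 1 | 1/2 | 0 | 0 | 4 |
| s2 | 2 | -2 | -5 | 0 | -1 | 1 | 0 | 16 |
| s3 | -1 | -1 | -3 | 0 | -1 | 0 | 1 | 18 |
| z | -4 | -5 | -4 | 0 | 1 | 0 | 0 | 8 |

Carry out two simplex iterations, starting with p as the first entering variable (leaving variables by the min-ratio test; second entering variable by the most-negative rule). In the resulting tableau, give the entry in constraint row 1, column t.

2/3

Ratio test on column p — row 1: 4/(3/2) = 8/3; row 2: 16/2 = 8; row 3: entry -1 ≤ 0. Minimum is 8/3 at row 1 (t leaves); pivot element 3/2.
Divide row 1 by 3/2; eliminate column p from the other rows.
Second iteration: most negative z-row entry is -1 in column q, so q enters.
Ratio test on column q — row 1: (8/3)/1 = 8/3; row 2: entry -4 ≤ 0; row 3: entry 0 ≤ 0. Minimum is 8/3 at row 1 (p leaves); pivot element 1.
Divide row 1 by 1; eliminate column q from the other rows.
After both pivots, the entry at constraint row 1, column t is 2/3.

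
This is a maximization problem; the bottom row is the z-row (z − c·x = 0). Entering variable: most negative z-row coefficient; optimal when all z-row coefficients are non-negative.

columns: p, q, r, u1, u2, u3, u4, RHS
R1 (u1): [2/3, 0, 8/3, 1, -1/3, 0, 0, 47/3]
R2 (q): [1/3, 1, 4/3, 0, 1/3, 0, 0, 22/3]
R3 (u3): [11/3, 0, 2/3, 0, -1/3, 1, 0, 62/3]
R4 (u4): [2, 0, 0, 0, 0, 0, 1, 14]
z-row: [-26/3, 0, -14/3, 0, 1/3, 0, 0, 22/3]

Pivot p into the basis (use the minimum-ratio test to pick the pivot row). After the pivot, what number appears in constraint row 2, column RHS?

Ratio test on column p — row 1: (47/3)/(2/3) = 47/2; row 2: (22/3)/(1/3) = 22; row 3: (62/3)/(11/3) = 62/11; row 4: 14/2 = 7. Minimum is 62/11 at row 3 (u3 leaves); pivot element 11/3.
Divide row 3 by 11/3; eliminate column p from the other rows.
Row 2 update in column RHS: 22/3 − (1/3)·(62/11) = 60/11.

60/11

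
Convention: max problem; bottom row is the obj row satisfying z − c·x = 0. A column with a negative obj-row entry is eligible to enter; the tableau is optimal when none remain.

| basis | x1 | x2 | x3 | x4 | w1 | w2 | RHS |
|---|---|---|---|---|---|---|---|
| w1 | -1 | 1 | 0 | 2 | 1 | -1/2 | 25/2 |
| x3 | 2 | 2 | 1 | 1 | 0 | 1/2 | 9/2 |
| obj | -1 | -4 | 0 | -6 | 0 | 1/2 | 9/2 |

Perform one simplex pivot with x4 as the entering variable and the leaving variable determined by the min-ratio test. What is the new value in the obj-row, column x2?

Ratio test on column x4 — row 1: (25/2)/2 = 25/4; row 2: (9/2)/1 = 9/2. Minimum is 9/2 at row 2 (x3 leaves); pivot element 1.
Divide row 2 by 1; eliminate column x4 from the other rows.
obj-row update in column x2: -4 − (-6)·2 = 8.

8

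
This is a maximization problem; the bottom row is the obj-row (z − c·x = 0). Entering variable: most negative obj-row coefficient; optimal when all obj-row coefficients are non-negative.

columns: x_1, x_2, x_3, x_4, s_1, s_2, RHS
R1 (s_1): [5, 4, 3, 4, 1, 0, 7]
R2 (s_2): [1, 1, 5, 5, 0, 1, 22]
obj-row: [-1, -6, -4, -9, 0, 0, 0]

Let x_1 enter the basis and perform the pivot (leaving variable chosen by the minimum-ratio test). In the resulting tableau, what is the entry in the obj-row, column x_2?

Ratio test on column x_1 — row 1: 7/5 = 7/5; row 2: 22/1 = 22. Minimum is 7/5 at row 1 (s_1 leaves); pivot element 5.
Divide row 1 by 5; eliminate column x_1 from the other rows.
obj-row update in column x_2: -6 − (-1)·(4/5) = -26/5.

-26/5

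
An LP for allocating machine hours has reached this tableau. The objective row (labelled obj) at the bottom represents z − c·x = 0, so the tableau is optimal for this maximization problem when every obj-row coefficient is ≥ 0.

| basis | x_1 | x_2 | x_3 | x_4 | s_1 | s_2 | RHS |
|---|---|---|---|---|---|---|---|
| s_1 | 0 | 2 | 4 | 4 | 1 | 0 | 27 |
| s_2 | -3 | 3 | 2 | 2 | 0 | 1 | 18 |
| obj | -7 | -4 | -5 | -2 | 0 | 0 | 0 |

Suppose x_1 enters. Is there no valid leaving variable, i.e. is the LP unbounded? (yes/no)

yes

Every constraint-row entry in column x_1 is ≤ 0, so increasing x_1 is unbounded.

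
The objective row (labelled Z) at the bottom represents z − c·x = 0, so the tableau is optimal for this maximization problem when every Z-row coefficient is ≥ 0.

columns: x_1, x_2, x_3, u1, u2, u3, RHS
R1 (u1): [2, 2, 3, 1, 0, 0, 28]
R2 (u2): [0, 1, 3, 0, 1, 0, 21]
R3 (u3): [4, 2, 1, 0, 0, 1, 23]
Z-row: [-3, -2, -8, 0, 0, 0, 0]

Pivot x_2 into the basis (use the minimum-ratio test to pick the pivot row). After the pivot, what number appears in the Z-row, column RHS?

23

Ratio test on column x_2 — row 1: 28/2 = 14; row 2: 21/1 = 21; row 3: 23/2 = 23/2. Minimum is 23/2 at row 3 (u3 leaves); pivot element 2.
Divide row 3 by 2; eliminate column x_2 from the other rows.
Z-row update in column RHS: 0 − (-2)·(23/2) = 23.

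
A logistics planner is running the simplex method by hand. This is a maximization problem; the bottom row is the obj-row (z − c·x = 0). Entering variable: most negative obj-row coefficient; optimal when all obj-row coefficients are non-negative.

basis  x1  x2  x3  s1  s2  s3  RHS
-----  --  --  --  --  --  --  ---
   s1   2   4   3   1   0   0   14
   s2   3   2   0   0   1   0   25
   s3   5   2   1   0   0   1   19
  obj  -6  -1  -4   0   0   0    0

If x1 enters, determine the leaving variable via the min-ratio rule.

Column x1 entries and ratios — s1: 14/2 = 7; s2: 25/3 = 25/3; s3: 19/5 = 19/5.
Smallest ratio is 19/5 in the row of s3, so s3 leaves.

s3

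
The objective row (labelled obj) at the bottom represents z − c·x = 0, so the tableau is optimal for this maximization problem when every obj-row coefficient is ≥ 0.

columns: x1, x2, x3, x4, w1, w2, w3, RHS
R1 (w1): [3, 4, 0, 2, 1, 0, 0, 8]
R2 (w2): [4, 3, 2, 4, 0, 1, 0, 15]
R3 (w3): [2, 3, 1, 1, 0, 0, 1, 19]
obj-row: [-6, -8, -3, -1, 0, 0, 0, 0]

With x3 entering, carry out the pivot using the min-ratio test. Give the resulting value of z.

45/2

Ratio test on column x3 — row 1: entry 0 ≤ 0; row 2: 15/2 = 15/2; row 3: 19/1 = 19. Minimum is 15/2 at row 2 (w2 leaves); pivot element 2.
Pivot on row 2; the obj-row RHS becomes 0 − (-3)·(15/2) = 45/2.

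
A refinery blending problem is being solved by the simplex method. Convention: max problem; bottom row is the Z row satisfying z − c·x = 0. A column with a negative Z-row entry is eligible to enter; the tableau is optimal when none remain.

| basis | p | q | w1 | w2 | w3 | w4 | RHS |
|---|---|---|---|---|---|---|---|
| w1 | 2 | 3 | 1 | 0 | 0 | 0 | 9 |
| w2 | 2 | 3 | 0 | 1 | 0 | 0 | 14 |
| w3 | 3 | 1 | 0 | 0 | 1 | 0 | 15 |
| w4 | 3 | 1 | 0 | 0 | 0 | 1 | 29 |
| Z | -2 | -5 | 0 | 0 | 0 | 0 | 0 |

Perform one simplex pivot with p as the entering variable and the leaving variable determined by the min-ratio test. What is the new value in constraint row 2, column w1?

Ratio test on column p — row 1: 9/2 = 9/2; row 2: 14/2 = 7; row 3: 15/3 = 5; row 4: 29/3 = 29/3. Minimum is 9/2 at row 1 (w1 leaves); pivot element 2.
Divide row 1 by 2; eliminate column p from the other rows.
Row 2 update in column w1: 0 − 2·(1/2) = -1.

-1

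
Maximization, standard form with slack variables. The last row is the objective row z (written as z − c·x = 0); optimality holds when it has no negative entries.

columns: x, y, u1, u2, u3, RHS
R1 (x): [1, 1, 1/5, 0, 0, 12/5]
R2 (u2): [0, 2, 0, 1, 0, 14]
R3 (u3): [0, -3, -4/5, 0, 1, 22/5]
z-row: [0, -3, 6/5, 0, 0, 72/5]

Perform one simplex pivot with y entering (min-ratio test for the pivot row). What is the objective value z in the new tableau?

Ratio test on column y — row 1: (12/5)/1 = 12/5; row 2: 14/2 = 7; row 3: entry -3 ≤ 0. Minimum is 12/5 at row 1 (x leaves); pivot element 1.
Pivot on row 1; the z-row RHS becomes 72/5 − (-3)·(12/5) = 108/5.

108/5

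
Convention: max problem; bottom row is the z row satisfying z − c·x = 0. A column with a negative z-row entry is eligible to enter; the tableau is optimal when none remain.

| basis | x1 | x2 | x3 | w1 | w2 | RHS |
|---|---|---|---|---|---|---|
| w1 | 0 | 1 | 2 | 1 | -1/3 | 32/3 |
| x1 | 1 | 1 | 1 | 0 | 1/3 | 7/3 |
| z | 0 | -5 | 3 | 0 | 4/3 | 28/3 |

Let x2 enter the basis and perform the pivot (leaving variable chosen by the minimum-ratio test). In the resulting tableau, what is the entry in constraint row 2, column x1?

Ratio test on column x2 — row 1: (32/3)/1 = 32/3; row 2: (7/3)/1 = 7/3. Minimum is 7/3 at row 2 (x1 leaves); pivot element 1.
Divide row 2 by 1; eliminate column x2 from the other rows.
In the new row 2, the x1 entry is the old entry divided by the pivot: 1/1 = 1.

1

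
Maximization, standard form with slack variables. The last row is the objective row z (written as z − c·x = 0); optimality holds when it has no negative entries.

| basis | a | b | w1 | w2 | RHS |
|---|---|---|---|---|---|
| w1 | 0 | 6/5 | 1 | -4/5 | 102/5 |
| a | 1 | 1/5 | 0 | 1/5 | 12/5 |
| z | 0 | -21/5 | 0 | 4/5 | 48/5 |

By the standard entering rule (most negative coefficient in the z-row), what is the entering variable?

b

Negative z-row entries: b: -21/5.
The most negative is -21/5 in column b, so b enters.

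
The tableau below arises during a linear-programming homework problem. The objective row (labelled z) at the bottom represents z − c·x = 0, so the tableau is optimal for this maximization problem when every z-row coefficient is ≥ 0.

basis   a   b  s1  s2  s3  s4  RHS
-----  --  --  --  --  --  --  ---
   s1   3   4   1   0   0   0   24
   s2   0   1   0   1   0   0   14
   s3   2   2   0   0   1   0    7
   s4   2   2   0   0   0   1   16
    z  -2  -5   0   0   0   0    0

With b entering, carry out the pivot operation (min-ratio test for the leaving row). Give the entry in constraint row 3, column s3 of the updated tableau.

Ratio test on column b — row 1: 24/4 = 6; row 2: 14/1 = 14; row 3: 7/2 = 7/2; row 4: 16/2 = 8. Minimum is 7/2 at row 3 (s3 leaves); pivot element 2.
Divide row 3 by 2; eliminate column b from the other rows.
In the new row 3, the s3 entry is the old entry divided by the pivot: 1/2 = 1/2.

1/2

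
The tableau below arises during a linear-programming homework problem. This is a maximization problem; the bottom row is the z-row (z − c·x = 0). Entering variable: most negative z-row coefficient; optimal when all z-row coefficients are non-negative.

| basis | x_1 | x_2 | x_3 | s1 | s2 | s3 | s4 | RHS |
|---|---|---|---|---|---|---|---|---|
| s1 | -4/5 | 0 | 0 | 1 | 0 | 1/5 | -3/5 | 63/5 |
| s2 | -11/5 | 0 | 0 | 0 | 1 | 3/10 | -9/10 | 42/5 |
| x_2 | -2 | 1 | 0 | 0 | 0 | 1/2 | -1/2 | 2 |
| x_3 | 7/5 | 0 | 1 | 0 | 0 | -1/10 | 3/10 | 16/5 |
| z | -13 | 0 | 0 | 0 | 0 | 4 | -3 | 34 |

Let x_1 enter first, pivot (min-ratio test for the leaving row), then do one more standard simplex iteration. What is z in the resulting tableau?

Ratio test on column x_1 — row 1: entry -4/5 ≤ 0; row 2: entry -11/5 ≤ 0; row 3: entry -2 ≤ 0; row 4: (16/5)/(7/5) = 16/7. Minimum is 16/7 at row 4 (x_3 leaves); pivot element 7/5.
Pivot on row 4; the z-row RHS becomes 34 − (-13)·(16/7) = 446/7.
Next entering variable (most negative z-row entry -3/14): s4.
Ratio test on column s4 — row 1: entry -3/7 ≤ 0; row 2: entry -3/7 ≤ 0; row 3: entry -1/14 ≤ 0; row 4: (16/7)/(3/14) = 32/3. Minimum is 32/3 at row 4 (x_1 leaves); pivot element 3/14.
After the second pivot the z-row RHS is 446/7 − (-3/14)·(32/3) = 66.

66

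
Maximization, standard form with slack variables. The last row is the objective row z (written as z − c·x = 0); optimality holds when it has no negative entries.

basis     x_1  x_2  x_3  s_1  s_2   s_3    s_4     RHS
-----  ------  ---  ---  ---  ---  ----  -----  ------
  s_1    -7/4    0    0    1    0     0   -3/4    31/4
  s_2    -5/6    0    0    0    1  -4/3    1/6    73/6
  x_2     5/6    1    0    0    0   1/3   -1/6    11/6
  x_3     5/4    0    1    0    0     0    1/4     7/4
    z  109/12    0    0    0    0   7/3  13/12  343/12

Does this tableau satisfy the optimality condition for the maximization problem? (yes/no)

yes

Every z-row coefficient is ≥ 0, so the tableau is optimal.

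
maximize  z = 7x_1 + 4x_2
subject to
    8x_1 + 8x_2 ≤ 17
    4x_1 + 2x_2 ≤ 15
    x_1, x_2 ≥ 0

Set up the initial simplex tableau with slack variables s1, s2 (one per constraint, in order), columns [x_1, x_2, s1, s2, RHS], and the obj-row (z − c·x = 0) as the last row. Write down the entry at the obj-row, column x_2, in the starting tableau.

The obj-row carries the negated objective coefficients: the x_2 entry is -4.

-4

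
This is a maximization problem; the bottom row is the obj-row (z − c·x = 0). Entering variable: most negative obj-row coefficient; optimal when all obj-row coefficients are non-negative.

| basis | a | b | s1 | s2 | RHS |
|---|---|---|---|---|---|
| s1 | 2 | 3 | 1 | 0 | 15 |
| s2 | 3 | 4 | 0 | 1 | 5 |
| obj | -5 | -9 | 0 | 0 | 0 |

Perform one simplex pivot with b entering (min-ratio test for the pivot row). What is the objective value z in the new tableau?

45/4

Ratio test on column b — row 1: 15/3 = 5; row 2: 5/4 = 5/4. Minimum is 5/4 at row 2 (s2 leaves); pivot element 4.
Pivot on row 2; the obj-row RHS becomes 0 − (-9)·(5/4) = 45/4.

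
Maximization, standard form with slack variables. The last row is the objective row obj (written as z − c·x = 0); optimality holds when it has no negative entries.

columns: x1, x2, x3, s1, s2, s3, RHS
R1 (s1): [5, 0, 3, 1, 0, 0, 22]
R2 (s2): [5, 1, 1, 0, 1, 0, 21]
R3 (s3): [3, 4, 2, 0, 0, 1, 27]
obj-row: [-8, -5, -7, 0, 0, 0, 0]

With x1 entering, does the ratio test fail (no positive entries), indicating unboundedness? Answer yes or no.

no

Column x1 has positive entries in row(s) 1, 2, 3, so the ratio test bounds it — not unbounded.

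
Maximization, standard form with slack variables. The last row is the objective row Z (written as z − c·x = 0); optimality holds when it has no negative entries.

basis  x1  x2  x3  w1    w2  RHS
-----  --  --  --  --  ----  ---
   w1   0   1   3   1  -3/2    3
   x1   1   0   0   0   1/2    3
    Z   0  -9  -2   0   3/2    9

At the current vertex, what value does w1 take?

3

w1 is basic (row 1); its value is the RHS of that row, 3.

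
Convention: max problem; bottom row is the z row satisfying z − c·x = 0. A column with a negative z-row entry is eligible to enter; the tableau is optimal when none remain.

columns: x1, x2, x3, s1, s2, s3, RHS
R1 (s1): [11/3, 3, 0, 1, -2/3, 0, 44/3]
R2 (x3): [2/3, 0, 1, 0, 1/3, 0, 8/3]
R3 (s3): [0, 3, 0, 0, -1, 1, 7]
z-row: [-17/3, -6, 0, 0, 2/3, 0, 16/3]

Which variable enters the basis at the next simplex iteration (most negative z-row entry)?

Negative z-row entries: x1: -17/3, x2: -6.
The most negative is -6 in column x2, so x2 enters.

x2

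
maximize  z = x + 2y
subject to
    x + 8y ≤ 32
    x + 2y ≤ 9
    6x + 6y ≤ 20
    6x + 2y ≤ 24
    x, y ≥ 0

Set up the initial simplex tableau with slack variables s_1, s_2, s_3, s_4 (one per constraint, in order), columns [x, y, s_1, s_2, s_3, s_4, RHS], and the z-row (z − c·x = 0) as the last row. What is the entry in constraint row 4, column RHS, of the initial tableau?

The RHS of constraint 4 is b_4 = 24.

24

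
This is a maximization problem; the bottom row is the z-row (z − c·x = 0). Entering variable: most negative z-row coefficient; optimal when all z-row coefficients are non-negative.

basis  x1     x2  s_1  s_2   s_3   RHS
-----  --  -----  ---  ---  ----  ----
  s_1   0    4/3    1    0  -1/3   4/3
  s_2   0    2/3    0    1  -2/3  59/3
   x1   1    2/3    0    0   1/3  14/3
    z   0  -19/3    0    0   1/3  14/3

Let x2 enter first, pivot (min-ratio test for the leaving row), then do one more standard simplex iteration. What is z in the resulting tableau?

21

Ratio test on column x2 — row 1: (4/3)/(4/3) = 1; row 2: (59/3)/(2/3) = 59/2; row 3: (14/3)/(2/3) = 7. Minimum is 1 at row 1 (s_1 leaves); pivot element 4/3.
Pivot on row 1; the z-row RHS becomes 14/3 − (-19/3)·1 = 11.
Next entering variable (most negative z-row entry -5/4): s_3.
Ratio test on column s_3 — row 1: entry -1/4 ≤ 0; row 2: entry -1/2 ≤ 0; row 3: 4/(1/2) = 8. Minimum is 8 at row 3 (x1 leaves); pivot element 1/2.
After the second pivot the z-row RHS is 11 − (-5/4)·8 = 21.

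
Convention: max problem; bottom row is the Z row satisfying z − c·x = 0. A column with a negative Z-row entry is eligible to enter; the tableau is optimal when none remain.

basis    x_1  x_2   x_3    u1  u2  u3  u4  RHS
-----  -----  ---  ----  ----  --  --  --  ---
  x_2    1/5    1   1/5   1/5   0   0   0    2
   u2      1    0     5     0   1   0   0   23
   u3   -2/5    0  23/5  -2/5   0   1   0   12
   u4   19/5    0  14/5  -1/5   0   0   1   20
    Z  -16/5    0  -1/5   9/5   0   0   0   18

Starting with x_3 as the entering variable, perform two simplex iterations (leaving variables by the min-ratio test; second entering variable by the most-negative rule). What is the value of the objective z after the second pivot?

2662/93

Ratio test on column x_3 — row 1: 2/(1/5) = 10; row 2: 23/5 = 23/5; row 3: 12/(23/5) = 60/23; row 4: 20/(14/5) = 50/7. Minimum is 60/23 at row 3 (u3 leaves); pivot element 23/5.
Pivot on row 3; the Z-row RHS becomes 18 − (-1/5)·(60/23) = 426/23.
Next entering variable (most negative Z-row entry -74/23): x_1.
Ratio test on column x_1 — row 1: (34/23)/(5/23) = 34/5; row 2: (229/23)/(33/23) = 229/33; row 3: entry -2/23 ≤ 0; row 4: (292/23)/(93/23) = 292/93. Minimum is 292/93 at row 4 (u4 leaves); pivot element 93/23.
After the second pivot the Z-row RHS is 426/23 − (-74/23)·(292/93) = 2662/93.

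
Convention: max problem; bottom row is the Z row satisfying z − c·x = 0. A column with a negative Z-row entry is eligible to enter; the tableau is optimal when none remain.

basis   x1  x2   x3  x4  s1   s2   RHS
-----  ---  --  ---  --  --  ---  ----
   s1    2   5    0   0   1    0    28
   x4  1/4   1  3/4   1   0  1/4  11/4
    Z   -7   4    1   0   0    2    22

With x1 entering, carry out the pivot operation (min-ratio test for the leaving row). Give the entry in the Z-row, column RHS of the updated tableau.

Ratio test on column x1 — row 1: 28/2 = 14; row 2: (11/4)/(1/4) = 11. Minimum is 11 at row 2 (x4 leaves); pivot element 1/4.
Divide row 2 by 1/4; eliminate column x1 from the other rows.
Z-row update in column RHS: 22 − (-7)·11 = 99.

99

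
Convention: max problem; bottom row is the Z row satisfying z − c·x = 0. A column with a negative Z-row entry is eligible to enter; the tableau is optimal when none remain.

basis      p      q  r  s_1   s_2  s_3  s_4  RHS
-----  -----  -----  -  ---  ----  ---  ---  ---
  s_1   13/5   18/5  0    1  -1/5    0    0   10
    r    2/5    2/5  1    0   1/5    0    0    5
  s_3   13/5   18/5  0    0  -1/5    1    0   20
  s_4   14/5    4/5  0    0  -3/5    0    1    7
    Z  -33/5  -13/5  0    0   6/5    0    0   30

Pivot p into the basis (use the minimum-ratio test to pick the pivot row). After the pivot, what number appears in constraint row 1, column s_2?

Ratio test on column p — row 1: 10/(13/5) = 50/13; row 2: 5/(2/5) = 25/2; row 3: 20/(13/5) = 100/13; row 4: 7/(14/5) = 5/2. Minimum is 5/2 at row 4 (s_4 leaves); pivot element 14/5.
Divide row 4 by 14/5; eliminate column p from the other rows.
Row 1 update in column s_2: -1/5 − (13/5)·(-3/14) = 5/14.

5/14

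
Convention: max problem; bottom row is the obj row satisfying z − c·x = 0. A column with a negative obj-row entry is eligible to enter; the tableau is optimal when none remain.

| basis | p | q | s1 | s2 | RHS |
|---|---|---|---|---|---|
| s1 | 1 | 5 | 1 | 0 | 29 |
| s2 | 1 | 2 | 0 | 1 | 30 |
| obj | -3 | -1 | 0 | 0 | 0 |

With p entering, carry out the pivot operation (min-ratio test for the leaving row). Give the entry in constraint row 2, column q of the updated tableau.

-3

Ratio test on column p — row 1: 29/1 = 29; row 2: 30/1 = 30. Minimum is 29 at row 1 (s1 leaves); pivot element 1.
Divide row 1 by 1; eliminate column p from the other rows.
Row 2 update in column q: 2 − 1·5 = -3.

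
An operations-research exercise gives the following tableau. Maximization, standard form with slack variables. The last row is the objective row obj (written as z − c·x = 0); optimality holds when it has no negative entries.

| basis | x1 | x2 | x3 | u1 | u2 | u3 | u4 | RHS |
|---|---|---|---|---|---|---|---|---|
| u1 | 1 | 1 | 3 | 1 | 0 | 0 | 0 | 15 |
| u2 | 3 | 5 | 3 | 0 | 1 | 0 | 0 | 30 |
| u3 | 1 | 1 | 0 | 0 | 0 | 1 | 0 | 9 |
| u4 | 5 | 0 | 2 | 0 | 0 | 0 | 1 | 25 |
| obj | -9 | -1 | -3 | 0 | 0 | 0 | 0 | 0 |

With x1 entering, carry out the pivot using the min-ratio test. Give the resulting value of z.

Ratio test on column x1 — row 1: 15/1 = 15; row 2: 30/3 = 10; row 3: 9/1 = 9; row 4: 25/5 = 5. Minimum is 5 at row 4 (u4 leaves); pivot element 5.
Pivot on row 4; the obj-row RHS becomes 0 − (-9)·5 = 45.

45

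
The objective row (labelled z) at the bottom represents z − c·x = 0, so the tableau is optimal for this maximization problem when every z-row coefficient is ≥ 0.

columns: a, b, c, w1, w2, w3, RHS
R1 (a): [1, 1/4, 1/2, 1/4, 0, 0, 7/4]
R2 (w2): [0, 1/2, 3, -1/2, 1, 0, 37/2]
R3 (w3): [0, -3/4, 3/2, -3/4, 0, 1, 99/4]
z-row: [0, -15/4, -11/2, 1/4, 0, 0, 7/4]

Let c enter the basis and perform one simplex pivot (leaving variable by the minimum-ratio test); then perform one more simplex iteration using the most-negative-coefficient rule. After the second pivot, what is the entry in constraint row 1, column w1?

1

Ratio test on column c — row 1: (7/4)/(1/2) = 7/2; row 2: (37/2)/3 = 37/6; row 3: (99/4)/(3/2) = 33/2. Minimum is 7/2 at row 1 (a leaves); pivot element 1/2.
Divide row 1 by 1/2; eliminate column c from the other rows.
Second iteration: most negative z-row entry is -1 in column b, so b enters.
Ratio test on column b — row 1: (7/2)/(1/2) = 7; row 2: entry -1 ≤ 0; row 3: entry -3/2 ≤ 0. Minimum is 7 at row 1 (c leaves); pivot element 1/2.
Divide row 1 by 1/2; eliminate column b from the other rows.
After both pivots, the entry at constraint row 1, column w1 is 1.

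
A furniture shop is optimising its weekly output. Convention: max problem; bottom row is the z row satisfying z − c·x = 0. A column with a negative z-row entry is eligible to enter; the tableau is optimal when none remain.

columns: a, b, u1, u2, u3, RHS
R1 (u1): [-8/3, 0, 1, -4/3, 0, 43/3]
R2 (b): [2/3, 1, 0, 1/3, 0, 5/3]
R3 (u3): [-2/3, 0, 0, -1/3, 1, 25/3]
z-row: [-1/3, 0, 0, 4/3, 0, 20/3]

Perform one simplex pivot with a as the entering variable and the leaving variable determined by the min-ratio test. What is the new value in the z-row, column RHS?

Ratio test on column a — row 1: entry -8/3 ≤ 0; row 2: (5/3)/(2/3) = 5/2; row 3: entry -2/3 ≤ 0. Minimum is 5/2 at row 2 (b leaves); pivot element 2/3.
Divide row 2 by 2/3; eliminate column a from the other rows.
z-row update in column RHS: 20/3 − (-1/3)·(5/2) = 15/2.

15/2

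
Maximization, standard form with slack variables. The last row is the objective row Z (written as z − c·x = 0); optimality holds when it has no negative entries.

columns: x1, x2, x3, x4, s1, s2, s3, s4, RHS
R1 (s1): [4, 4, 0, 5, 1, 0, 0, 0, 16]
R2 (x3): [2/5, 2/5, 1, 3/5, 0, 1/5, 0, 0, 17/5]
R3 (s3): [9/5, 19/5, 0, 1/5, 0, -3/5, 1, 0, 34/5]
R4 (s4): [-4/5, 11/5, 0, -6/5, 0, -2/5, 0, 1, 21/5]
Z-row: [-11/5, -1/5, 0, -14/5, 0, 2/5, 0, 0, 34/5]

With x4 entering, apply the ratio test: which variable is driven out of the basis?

Column x4 entries and ratios — s1: 16/5 = 16/5; x3: (17/5)/(3/5) = 17/3; s3: (34/5)/(1/5) = 34; s4: -6/5 ≤ 0, skip.
Smallest ratio is 16/5 in the row of s1, so s1 leaves.

s1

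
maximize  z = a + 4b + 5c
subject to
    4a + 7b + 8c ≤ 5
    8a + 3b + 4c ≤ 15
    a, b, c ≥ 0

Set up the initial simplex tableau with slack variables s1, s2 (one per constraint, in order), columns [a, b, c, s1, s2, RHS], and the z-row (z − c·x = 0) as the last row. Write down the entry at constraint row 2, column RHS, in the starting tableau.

15

The RHS of constraint 2 is b_2 = 15.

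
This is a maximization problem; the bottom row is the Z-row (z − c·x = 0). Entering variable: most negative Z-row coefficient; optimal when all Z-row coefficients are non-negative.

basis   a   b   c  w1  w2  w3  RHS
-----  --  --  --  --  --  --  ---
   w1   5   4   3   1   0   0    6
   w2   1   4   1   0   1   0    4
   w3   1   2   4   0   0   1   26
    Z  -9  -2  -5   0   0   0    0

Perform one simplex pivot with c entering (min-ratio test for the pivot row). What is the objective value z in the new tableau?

10

Ratio test on column c — row 1: 6/3 = 2; row 2: 4/1 = 4; row 3: 26/4 = 13/2. Minimum is 2 at row 1 (w1 leaves); pivot element 3.
Pivot on row 1; the Z-row RHS becomes 0 − (-5)·2 = 10.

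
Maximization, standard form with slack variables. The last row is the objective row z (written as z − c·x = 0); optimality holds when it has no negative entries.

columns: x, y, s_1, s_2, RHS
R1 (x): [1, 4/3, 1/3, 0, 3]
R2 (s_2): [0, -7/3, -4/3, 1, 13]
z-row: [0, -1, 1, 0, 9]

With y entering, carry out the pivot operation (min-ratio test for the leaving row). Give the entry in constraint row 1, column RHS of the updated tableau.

Ratio test on column y — row 1: 3/(4/3) = 9/4; row 2: entry -7/3 ≤ 0. Minimum is 9/4 at row 1 (x leaves); pivot element 4/3.
Divide row 1 by 4/3; eliminate column y from the other rows.
In the new row 1, the RHS entry is the old entry divided by the pivot: 3/(4/3) = 9/4.

9/4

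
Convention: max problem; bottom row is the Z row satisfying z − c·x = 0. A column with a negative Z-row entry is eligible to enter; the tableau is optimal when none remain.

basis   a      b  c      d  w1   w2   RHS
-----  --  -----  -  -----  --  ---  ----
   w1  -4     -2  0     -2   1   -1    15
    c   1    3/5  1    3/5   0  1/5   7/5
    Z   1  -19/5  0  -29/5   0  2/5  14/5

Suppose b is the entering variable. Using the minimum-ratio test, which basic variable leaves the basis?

Column b entries and ratios — w1: -2 ≤ 0, skip; c: (7/5)/(3/5) = 7/3.
Smallest ratio is 7/3 in the row of c, so c leaves.

c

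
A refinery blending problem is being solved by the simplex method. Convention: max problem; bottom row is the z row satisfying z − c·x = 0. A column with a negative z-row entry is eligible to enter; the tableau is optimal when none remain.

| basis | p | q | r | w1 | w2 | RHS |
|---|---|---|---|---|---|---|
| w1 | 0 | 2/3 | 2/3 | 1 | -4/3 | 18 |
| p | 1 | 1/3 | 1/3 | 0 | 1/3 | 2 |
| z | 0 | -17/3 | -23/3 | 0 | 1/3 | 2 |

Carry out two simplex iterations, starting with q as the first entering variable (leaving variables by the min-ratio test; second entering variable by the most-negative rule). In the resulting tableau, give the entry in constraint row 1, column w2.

Ratio test on column q — row 1: 18/(2/3) = 27; row 2: 2/(1/3) = 6. Minimum is 6 at row 2 (p leaves); pivot element 1/3.
Divide row 2 by 1/3; eliminate column q from the other rows.
Second iteration: most negative z-row entry is -2 in column r, so r enters.
Ratio test on column r — row 1: entry 0 ≤ 0; row 2: 6/1 = 6. Minimum is 6 at row 2 (q leaves); pivot element 1.
Divide row 2 by 1; eliminate column r from the other rows.
After both pivots, the entry at constraint row 1, column w2 is -2.

-2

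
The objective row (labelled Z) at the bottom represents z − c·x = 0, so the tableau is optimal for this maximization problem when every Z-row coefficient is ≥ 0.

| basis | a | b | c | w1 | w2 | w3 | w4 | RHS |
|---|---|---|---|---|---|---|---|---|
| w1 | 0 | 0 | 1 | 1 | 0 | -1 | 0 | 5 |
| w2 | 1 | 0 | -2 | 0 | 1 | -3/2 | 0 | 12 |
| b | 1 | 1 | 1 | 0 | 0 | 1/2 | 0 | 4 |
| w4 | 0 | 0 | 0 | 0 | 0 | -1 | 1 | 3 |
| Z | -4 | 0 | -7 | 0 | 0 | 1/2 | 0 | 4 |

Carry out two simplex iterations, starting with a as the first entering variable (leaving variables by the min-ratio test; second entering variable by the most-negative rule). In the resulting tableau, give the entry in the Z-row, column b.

Ratio test on column a — row 1: entry 0 ≤ 0; row 2: 12/1 = 12; row 3: 4/1 = 4; row 4: entry 0 ≤ 0. Minimum is 4 at row 3 (b leaves); pivot element 1.
Divide row 3 by 1; eliminate column a from the other rows.
Second iteration: most negative Z-row entry is -3 in column c, so c enters.
Ratio test on column c — row 1: 5/1 = 5; row 2: entry -3 ≤ 0; row 3: 4/1 = 4; row 4: entry 0 ≤ 0. Minimum is 4 at row 3 (a leaves); pivot element 1.
Divide row 3 by 1; eliminate column c from the other rows.
After both pivots, the entry at the Z-row, column b is 7.

7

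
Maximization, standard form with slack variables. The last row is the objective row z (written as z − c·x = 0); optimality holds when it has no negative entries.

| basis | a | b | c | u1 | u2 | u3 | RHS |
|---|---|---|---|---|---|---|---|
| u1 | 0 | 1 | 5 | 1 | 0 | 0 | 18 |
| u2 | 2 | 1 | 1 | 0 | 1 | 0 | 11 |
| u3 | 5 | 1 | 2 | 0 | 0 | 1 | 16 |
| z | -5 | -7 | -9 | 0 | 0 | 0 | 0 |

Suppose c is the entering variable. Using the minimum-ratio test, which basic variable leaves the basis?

Column c entries and ratios — u1: 18/5 = 18/5; u2: 11/1 = 11; u3: 16/2 = 8.
Smallest ratio is 18/5 in the row of u1, so u1 leaves.

u1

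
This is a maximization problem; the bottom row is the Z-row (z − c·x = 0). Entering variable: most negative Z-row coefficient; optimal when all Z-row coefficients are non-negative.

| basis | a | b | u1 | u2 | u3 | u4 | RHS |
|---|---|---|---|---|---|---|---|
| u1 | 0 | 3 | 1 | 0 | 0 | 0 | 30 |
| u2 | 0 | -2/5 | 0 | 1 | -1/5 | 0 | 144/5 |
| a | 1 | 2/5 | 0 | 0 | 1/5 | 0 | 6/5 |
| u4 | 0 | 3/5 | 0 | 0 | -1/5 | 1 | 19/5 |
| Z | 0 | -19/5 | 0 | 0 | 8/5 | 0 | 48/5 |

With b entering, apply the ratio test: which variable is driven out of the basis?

Column b entries and ratios — u1: 30/3 = 10; u2: -2/5 ≤ 0, skip; a: (6/5)/(2/5) = 3; u4: (19/5)/(3/5) = 19/3.
Smallest ratio is 3 in the row of a, so a leaves.

a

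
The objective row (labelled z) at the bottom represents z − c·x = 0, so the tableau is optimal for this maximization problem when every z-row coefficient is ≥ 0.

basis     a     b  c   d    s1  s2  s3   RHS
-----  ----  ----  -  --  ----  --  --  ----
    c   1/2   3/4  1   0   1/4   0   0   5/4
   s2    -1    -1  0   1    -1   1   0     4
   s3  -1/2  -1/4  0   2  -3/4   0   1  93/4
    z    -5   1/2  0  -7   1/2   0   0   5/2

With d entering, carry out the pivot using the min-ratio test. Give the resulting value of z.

Ratio test on column d — row 1: entry 0 ≤ 0; row 2: 4/1 = 4; row 3: (93/4)/2 = 93/8. Minimum is 4 at row 2 (s2 leaves); pivot element 1.
Pivot on row 2; the z-row RHS becomes 5/2 − (-7)·4 = 61/2.

61/2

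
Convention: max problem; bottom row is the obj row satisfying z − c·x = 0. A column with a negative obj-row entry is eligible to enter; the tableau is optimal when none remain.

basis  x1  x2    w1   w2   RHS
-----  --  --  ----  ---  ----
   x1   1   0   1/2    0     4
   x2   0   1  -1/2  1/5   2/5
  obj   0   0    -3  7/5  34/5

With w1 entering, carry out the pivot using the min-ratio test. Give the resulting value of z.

Ratio test on column w1 — row 1: 4/(1/2) = 8; row 2: entry -1/2 ≤ 0. Minimum is 8 at row 1 (x1 leaves); pivot element 1/2.
Pivot on row 1; the obj-row RHS becomes 34/5 − (-3)·8 = 154/5.

154/5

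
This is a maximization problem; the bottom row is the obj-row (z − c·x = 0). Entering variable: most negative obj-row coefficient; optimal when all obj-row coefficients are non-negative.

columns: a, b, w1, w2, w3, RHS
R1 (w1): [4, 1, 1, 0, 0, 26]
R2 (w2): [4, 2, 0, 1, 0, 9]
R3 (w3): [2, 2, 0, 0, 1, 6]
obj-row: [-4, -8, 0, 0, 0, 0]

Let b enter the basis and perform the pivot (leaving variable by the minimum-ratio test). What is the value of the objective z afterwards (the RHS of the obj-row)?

Ratio test on column b — row 1: 26/1 = 26; row 2: 9/2 = 9/2; row 3: 6/2 = 3. Minimum is 3 at row 3 (w3 leaves); pivot element 2.
Pivot on row 3; the obj-row RHS becomes 0 − (-8)·3 = 24.

24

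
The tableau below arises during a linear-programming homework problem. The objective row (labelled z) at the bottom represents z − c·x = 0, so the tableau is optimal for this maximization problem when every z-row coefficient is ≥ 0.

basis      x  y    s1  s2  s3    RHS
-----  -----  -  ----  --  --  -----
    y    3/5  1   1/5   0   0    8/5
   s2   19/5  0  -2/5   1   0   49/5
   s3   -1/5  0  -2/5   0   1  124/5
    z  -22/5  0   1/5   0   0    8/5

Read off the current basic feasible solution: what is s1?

0

s1 is not in the basis, so in the current basic feasible solution s1 = 0.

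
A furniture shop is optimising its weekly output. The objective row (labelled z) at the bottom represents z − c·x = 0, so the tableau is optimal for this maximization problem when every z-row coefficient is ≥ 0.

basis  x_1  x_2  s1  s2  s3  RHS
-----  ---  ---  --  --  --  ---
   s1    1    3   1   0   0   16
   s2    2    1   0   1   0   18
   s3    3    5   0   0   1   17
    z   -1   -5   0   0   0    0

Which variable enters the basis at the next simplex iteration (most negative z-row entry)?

x_2

Negative z-row entries: x_1: -1, x_2: -5.
The most negative is -5 in column x_2, so x_2 enters.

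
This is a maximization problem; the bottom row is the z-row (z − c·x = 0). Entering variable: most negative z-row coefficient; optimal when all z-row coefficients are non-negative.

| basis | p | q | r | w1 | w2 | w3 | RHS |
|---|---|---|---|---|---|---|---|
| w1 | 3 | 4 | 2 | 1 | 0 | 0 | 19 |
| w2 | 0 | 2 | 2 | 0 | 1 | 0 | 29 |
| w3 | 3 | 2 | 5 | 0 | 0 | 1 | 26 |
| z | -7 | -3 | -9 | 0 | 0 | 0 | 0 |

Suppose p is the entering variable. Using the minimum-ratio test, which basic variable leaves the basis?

Column p entries and ratios — w1: 19/3 = 19/3; w2: 0 ≤ 0, skip; w3: 26/3 = 26/3.
Smallest ratio is 19/3 in the row of w1, so w1 leaves.

w1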